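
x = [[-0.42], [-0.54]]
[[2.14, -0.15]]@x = [[-0.82]]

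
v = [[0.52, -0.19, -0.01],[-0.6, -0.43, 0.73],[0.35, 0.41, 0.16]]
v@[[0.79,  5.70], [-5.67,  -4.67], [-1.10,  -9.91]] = [[1.50, 3.95], [1.16, -8.65], [-2.22, -1.51]]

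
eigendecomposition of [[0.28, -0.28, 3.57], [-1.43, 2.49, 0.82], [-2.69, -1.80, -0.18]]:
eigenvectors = [[(0.69+0j), (0.69-0j), (0.37+0j)], [0.25+0.11j, 0.25-0.11j, -0.91+0.00j], [-0.06+0.67j, -0.06-0.67j, 0.20+0.00j]]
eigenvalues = [(-0.15+3.43j), (-0.15-3.43j), (2.9+0j)]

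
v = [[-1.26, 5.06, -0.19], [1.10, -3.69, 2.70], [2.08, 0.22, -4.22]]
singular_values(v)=[6.85, 4.87, 0.95]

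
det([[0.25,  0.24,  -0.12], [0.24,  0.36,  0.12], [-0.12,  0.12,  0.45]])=-0.001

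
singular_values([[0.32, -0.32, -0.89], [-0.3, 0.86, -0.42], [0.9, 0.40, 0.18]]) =[1.0, 1.0, 1.0]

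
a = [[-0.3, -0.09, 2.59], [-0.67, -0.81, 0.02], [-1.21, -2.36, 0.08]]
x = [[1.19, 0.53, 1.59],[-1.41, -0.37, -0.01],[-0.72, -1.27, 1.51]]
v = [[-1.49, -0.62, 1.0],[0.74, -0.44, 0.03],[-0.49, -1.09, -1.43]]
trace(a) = -1.03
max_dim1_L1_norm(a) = 3.65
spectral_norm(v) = 1.95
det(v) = -2.66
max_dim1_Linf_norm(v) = 1.49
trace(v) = -3.36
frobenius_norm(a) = 3.87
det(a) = 1.56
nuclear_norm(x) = 5.12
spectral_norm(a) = 2.92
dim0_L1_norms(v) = [2.72, 2.15, 2.46]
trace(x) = 2.33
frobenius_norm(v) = 2.80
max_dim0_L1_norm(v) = 2.72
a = v + x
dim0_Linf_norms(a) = [1.21, 2.36, 2.59]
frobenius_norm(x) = 3.28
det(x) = 2.88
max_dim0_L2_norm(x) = 2.19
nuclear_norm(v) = 4.55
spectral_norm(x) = 2.31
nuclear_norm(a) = 5.66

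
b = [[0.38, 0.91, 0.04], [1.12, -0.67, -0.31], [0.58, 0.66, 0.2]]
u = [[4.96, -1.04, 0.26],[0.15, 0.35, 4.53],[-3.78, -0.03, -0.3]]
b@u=[[1.87,-0.08,4.21], [6.63,-1.39,-2.65], [2.22,-0.38,3.08]]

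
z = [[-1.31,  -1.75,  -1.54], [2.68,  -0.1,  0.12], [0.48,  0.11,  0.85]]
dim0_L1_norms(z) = [4.47, 1.96, 2.51]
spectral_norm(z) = 3.36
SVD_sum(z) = [[-1.98, -0.82, -0.94], [1.93, 0.80, 0.92], [0.67, 0.28, 0.32]] + [[0.68, -0.83, -0.70], [0.75, -0.92, -0.78], [-0.15, 0.18, 0.16]] + [[-0.01,-0.1,0.11],  [0.00,0.02,-0.02],  [-0.04,-0.35,0.38]]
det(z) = 3.49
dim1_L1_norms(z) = [4.6, 2.9, 1.44]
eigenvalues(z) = [(-0.62+2.19j), (-0.62-2.19j), (0.67+0j)]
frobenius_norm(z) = 3.91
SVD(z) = [[-0.7, -0.66, 0.27],[0.68, -0.73, -0.05],[0.23, 0.15, 0.96]] @ diag([3.3609365849280155, 1.9334556910982894, 0.5365206078540176]) @ [[0.85,0.35,0.4],[-0.53,0.65,0.55],[-0.07,-0.68,0.73]]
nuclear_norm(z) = 5.83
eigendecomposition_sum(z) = [[-0.65+1.03j, (-0.88-0.27j), (-0.7+0.06j)],[1.36+0.46j, -0.07+1.09j, 0.26+0.79j],[(0.21-0.06j), (0.09+0.14j), 0.10+0.07j]] + [[-0.65-1.03j, -0.88+0.27j, -0.70-0.06j], [1.36-0.46j, -0.07-1.09j, 0.26-0.79j], [(0.21+0.06j), (0.09-0.14j), (0.1-0.07j)]] + [[(-0.02-0j), 0.01+0.00j, -0.15+0.00j], [(-0.04-0j), 0.04+0.00j, (-0.41+0j)], [0.07+0.00j, -0.06-0.00j, (0.65-0j)]]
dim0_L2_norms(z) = [3.02, 1.76, 1.76]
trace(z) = -0.56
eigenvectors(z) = [[(-0.15+0.62j), (-0.15-0.62j), -0.19+0.00j],[(0.76+0j), (0.76-0j), -0.52+0.00j],[(0.09-0.07j), 0.09+0.07j, 0.83+0.00j]]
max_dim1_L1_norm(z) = 4.6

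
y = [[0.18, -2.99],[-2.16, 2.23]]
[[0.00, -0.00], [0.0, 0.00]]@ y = [[0.0, 0.0],[0.0, 0.00]]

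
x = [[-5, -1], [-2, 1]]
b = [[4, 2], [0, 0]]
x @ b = [[-20, -10], [-8, -4]]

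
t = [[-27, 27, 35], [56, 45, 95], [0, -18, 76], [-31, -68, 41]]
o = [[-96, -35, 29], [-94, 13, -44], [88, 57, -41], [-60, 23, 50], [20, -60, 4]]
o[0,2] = 29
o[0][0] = -96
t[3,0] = -31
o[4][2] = 4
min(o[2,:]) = -41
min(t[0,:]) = -27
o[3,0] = -60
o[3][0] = -60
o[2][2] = -41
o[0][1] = -35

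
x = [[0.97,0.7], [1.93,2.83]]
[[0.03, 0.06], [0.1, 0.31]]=x @ [[0.01, -0.03], [0.03, 0.13]]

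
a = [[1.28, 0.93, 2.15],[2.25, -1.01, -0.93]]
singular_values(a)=[2.67, 2.63]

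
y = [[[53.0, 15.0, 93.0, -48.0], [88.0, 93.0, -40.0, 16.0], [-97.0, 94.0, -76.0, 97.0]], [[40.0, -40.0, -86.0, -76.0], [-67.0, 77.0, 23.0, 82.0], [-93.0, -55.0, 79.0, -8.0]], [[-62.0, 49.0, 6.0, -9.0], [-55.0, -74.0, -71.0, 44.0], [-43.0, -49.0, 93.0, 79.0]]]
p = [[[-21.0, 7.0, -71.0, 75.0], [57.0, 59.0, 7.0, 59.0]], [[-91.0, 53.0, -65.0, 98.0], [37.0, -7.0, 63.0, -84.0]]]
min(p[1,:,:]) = -91.0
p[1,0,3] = 98.0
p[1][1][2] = 63.0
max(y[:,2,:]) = 97.0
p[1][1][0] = 37.0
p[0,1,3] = 59.0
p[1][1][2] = 63.0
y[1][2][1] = -55.0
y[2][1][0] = -55.0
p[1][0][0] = -91.0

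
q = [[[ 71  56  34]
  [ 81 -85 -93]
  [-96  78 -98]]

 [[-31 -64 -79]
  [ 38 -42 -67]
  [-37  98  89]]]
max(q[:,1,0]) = 81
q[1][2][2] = 89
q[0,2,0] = -96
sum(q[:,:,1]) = 41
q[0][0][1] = 56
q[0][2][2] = -98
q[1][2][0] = -37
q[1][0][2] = -79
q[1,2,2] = 89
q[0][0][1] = 56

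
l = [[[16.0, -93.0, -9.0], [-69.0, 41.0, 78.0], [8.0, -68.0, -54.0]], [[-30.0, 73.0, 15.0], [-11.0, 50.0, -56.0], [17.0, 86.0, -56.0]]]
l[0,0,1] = -93.0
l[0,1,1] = 41.0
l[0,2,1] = -68.0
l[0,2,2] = -54.0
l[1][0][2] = 15.0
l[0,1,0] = -69.0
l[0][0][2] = -9.0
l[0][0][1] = -93.0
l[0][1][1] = 41.0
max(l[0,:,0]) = 16.0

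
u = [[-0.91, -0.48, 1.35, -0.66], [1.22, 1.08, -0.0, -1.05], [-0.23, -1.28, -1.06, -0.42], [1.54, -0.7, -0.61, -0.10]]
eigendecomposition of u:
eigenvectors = [[-0.32+0.00j, (0.61+0j), (0.61-0j), 0.22+0.00j], [(0.33+0j), (-0.02-0.43j), -0.02+0.43j, (-0.79+0j)], [(0.66+0j), 0.34+0.28j, (0.34-0.28j), (0.32+0j)], [0.60+0.00j, (0.05-0.49j), 0.05+0.49j, (0.47+0j)]]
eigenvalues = [(-1.97+0j), (-0.19+1.51j), (-0.19-1.51j), (1.37+0j)]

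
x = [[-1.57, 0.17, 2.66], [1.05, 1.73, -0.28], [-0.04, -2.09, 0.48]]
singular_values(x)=[3.34, 2.58, 0.71]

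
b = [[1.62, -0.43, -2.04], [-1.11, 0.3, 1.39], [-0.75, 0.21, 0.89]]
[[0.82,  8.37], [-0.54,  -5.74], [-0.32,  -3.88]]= b @ [[0.94,  4.73],[3.58,  -1.21],[-0.41,  -0.09]]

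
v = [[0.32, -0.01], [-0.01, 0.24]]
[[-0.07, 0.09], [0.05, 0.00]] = v@[[-0.22, 0.29],[0.20, 0.03]]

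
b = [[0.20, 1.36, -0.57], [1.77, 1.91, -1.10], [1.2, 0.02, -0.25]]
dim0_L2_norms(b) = [2.15, 2.34, 1.26]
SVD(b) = [[-0.4, 0.64, 0.66], [-0.88, -0.06, -0.47], [-0.26, -0.77, 0.59]] @ diag([3.216098383759441, 1.168379632696575, 0.00046891335352309556]) @ [[-0.61, -0.69, 0.39], [-0.77, 0.63, -0.09], [-0.18, -0.36, -0.92]]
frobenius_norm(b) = 3.42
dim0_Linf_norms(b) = [1.77, 1.91, 1.1]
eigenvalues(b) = [-0.72, -0.0, 2.58]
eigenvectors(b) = [[0.31, -0.18, -0.45], [-0.54, -0.36, -0.87], [-0.78, -0.92, -0.20]]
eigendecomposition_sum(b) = [[-0.38, 0.2, -0.0], [0.65, -0.34, 0.0], [0.95, -0.49, 0.00]] + [[-0.0, 0.00, -0.00],[-0.0, 0.0, -0.00],[-0.0, 0.00, -0.0]] + [[0.58,1.16,-0.57], [1.12,2.25,-1.1], [0.25,0.51,-0.25]]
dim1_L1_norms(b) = [2.13, 4.78, 1.47]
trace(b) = 1.86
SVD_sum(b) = [[0.78, 0.89, -0.5], [1.71, 1.96, -1.11], [0.51, 0.58, -0.33]] + [[-0.58, 0.47, -0.07], [0.06, -0.05, 0.01], [0.69, -0.56, 0.08]] + [[-0.00, -0.00, -0.0],  [0.00, 0.00, 0.00],  [-0.00, -0.0, -0.00]]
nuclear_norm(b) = 4.38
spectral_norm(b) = 3.22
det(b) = 0.00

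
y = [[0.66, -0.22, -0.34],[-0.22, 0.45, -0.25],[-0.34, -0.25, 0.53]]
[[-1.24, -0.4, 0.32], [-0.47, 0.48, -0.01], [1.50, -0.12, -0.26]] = y @ [[-1.71,0.04,0.83],[-1.25,1.31,0.55],[1.14,0.41,0.31]]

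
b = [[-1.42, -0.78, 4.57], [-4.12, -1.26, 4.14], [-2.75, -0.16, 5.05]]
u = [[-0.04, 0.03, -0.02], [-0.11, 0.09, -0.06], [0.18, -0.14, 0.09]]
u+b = [[-1.46, -0.75, 4.55], [-4.23, -1.17, 4.08], [-2.57, -0.3, 5.14]]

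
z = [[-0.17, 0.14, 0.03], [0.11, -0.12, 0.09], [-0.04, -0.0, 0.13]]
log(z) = [[(-5.37+3.39j), -4.80+0.15j, 3.92-1.38j],[(-4.65+0.37j), (-6.78+3.36j), 4.37-2.03j],[-1.09+0.66j, (-1.38+0.39j), -0.97-0.47j]]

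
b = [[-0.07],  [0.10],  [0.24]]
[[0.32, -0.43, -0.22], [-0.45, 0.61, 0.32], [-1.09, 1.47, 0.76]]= b@[[-4.53, 6.14, 3.17]]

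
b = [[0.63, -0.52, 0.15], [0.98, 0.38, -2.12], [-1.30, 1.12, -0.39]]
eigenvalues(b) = [0j, (0.31+1.68j), (0.31-1.68j)]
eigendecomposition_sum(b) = [[0.00+0.00j, -0.00+0.00j, -0j], [0.00+0.00j, -0.00+0.00j, 0.00-0.00j], [0.00+0.00j, -0.00+0.00j, -0j]] + [[(0.31+0.15j),(-0.26+0.06j),0.07-0.32j],  [(0.49-1.02j),(0.19+0.85j),-1.06-0.24j],  [(-0.65-0.35j),0.56-0.09j,(-0.2+0.68j)]] + [[0.31-0.15j, (-0.26-0.06j), (0.07+0.32j)], [0.49+1.02j, 0.19-0.85j, -1.06+0.24j], [-0.65+0.35j, 0.56+0.09j, -0.20-0.68j]]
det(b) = 0.01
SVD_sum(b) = [[0.03, 0.01, -0.06], [1.03, 0.34, -2.1], [-0.03, -0.01, 0.05]] + [[0.6, -0.53, 0.21], [-0.05, 0.04, -0.02], [-1.27, 1.13, -0.44]] + [[0.00, 0.00, 0.0], [-0.0, -0.0, -0.0], [0.00, 0.0, 0.00]]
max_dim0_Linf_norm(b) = 2.12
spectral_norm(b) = 2.37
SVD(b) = [[-0.03, 0.43, 0.9], [-1.00, -0.03, -0.01], [0.03, -0.9, 0.43]] @ diag([2.3669826393051796, 1.9449650464938257, 0.0020379266804334997]) @ [[-0.43, -0.14, 0.89],[0.72, -0.64, 0.25],[0.53, 0.75, 0.38]]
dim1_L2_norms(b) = [0.83, 2.37, 1.76]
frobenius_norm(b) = 3.06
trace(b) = 0.62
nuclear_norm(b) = 4.31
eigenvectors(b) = [[-0.53+0.00j, 0.00+0.25j, -0.25j], [(-0.75+0j), 0.81+0.00j, 0.81-0.00j], [(-0.38+0j), (0.03-0.53j), (0.03+0.53j)]]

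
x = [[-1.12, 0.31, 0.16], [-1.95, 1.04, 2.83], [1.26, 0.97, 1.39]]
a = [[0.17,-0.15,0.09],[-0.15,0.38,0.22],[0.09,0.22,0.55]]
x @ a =[[-0.22, 0.32, 0.06], [-0.23, 1.31, 1.61], [0.19, 0.49, 1.09]]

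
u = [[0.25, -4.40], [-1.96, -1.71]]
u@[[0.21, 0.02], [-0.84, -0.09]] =[[3.75,  0.40],[1.02,  0.11]]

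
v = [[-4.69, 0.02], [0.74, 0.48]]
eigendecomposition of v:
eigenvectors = [[-0.99, -0.0], [0.14, -1.00]]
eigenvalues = [-4.69, 0.48]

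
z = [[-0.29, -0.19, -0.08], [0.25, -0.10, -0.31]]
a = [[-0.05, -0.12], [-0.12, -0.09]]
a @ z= [[-0.02, 0.02, 0.04],[0.01, 0.03, 0.04]]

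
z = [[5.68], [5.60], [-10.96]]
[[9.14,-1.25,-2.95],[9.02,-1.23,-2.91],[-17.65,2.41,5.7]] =z@[[1.61, -0.22, -0.52]]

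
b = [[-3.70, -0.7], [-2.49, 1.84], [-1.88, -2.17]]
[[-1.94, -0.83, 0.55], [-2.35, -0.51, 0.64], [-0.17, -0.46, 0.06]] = b@[[0.61,0.22,-0.17], [-0.45,0.02,0.12]]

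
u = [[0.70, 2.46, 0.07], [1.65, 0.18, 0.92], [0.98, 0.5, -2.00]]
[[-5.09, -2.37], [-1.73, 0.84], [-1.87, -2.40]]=u @ [[-0.88, 0.07], [-1.82, -1.01], [0.05, 0.98]]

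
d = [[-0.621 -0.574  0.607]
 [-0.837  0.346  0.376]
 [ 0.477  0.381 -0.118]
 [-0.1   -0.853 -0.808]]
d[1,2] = 0.376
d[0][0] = -0.621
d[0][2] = 0.607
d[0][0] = -0.621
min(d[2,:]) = -0.118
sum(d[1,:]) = -0.11499999999999999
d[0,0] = -0.621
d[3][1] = -0.853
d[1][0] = -0.837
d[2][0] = 0.477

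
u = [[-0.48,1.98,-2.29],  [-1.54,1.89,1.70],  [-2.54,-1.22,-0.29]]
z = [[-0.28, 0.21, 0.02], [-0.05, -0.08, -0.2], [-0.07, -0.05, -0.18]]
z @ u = [[-0.24, -0.18, 0.99],[0.66, -0.01, 0.04],[0.57, -0.01, 0.13]]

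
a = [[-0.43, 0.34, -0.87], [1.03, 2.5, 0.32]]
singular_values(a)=[2.72, 1.03]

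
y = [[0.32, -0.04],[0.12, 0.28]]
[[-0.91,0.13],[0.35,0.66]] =y@ [[-2.54, 0.65],[2.34, 2.07]]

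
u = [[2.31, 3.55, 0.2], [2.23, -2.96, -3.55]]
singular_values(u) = [5.43, 3.85]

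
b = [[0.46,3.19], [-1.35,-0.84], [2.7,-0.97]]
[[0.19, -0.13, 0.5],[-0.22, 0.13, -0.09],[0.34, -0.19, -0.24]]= b @ [[0.14, -0.08, -0.03], [0.04, -0.03, 0.16]]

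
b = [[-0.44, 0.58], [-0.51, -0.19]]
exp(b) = [[0.54, 0.40], [-0.36, 0.72]]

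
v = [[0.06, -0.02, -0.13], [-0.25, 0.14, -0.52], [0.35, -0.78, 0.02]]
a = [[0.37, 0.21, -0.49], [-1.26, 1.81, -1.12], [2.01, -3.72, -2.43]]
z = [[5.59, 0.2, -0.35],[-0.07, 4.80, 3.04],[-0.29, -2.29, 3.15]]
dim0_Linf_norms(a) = [2.01, 3.72, 2.43]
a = v @ z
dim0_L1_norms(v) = [0.66, 0.94, 0.67]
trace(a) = -0.25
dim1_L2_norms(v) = [0.14, 0.59, 0.86]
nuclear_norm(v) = 1.51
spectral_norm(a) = 5.10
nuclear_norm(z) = 15.16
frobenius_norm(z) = 8.89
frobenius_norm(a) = 5.51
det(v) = -0.04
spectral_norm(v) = 0.91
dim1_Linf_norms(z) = [5.59, 4.8, 3.15]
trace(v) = 0.22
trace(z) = 13.54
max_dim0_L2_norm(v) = 0.79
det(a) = -4.80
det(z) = 122.76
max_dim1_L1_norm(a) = 8.16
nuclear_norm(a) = 7.59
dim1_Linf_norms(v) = [0.13, 0.52, 0.78]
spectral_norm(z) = 5.70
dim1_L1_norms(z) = [6.14, 7.91, 5.73]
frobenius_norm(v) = 1.05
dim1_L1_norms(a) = [1.07, 4.19, 8.16]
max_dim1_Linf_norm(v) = 0.78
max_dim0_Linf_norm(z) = 5.59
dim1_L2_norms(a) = [0.65, 2.47, 4.88]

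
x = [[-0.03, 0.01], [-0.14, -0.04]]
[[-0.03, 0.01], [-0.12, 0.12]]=x @ [[0.92, -0.7], [-0.31, -0.61]]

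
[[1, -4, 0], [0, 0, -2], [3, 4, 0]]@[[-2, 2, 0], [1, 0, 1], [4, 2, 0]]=[[-6, 2, -4], [-8, -4, 0], [-2, 6, 4]]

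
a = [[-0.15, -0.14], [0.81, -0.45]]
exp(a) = [[0.82,  -0.10], [0.59,  0.60]]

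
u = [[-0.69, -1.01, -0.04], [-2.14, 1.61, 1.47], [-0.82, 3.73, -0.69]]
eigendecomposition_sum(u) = [[0.34, -0.59, -0.21],  [-1.38, 2.38, 0.85],  [-1.29, 2.23, 0.79]] + [[-0.67, 0.01, -0.19], [-0.1, 0.00, -0.03], [-0.8, 0.01, -0.22]] + [[-0.36, -0.42, 0.36], [-0.66, -0.77, 0.65], [1.27, 1.49, -1.26]]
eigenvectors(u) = [[-0.18, 0.64, -0.24],  [0.72, 0.1, -0.45],  [0.67, 0.76, 0.86]]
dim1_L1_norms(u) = [1.74, 5.22, 5.24]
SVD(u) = [[0.15, 0.33, 0.93], [-0.53, 0.82, -0.21], [-0.83, -0.47, 0.3]] @ diag([4.465757865794294, 2.3292573652877957, 0.7234409515288281]) @ [[0.39, -0.92, -0.05], [-0.69, -0.32, 0.65], [-0.61, -0.22, -0.76]]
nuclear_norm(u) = 7.52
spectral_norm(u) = 4.47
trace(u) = 0.23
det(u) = 7.53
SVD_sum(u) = [[0.26,-0.61,-0.03],  [-0.92,2.19,0.11],  [-1.43,3.43,0.18]] + [[-0.53, -0.25, 0.50], [-1.32, -0.61, 1.24], [0.75, 0.35, -0.70]] + [[-0.41, -0.15, -0.51], [0.09, 0.03, 0.11], [-0.13, -0.05, -0.16]]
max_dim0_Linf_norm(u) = 3.73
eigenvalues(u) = [3.52, -0.89, -2.39]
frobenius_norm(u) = 5.09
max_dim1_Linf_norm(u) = 3.73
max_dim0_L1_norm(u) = 6.35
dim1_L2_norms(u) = [1.22, 3.05, 3.88]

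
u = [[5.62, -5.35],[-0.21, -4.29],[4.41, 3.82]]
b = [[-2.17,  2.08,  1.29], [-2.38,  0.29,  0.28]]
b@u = [[-6.94, 7.61], [-12.2, 12.56]]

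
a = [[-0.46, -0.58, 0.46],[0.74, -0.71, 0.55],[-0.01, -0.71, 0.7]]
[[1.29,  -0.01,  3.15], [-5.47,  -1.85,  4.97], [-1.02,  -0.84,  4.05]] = a@[[-5.38, -1.41, 0.83], [4.25, 0.88, -7.65], [2.78, -0.33, -1.96]]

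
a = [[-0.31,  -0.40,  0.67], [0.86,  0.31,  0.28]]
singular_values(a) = [1.02, 0.76]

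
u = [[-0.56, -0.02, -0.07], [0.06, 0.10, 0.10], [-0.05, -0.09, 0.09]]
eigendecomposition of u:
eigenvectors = [[(-0.99+0j),(-0.03-0.07j),(-0.03+0.07j)],[(0.1+0j),(0.72+0j),(0.72-0j)],[(-0.06+0j),(-0.01+0.69j),(-0.01-0.69j)]]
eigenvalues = [(-0.56+0j), (0.1+0.09j), (0.1-0.09j)]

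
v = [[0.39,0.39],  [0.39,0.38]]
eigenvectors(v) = [[0.71, -0.7], [0.70, 0.71]]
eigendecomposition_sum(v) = [[0.39, 0.39], [0.39, 0.38]] + [[-0.00, 0.00],[0.0, -0.0]]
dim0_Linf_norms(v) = [0.39, 0.39]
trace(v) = 0.77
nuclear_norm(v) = 0.78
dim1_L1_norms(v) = [0.78, 0.77]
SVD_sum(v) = [[0.39, 0.39], [0.39, 0.38]] + [[-0.00, 0.0], [0.0, -0.0]]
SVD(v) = [[-0.71, -0.70], [-0.70, 0.71]] @ diag([0.7750320499651278, 0.005032049965127866]) @ [[-0.71, -0.70], [0.70, -0.71]]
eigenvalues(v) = [0.78, -0.01]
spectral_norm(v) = 0.78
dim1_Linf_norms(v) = [0.39, 0.39]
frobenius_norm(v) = 0.78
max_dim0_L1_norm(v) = 0.78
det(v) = -0.00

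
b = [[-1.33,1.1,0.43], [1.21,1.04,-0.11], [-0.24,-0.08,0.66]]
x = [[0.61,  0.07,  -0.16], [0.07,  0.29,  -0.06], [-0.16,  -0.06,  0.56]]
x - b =[[1.94,-1.03,-0.59],[-1.14,-0.75,0.05],[0.08,0.02,-0.10]]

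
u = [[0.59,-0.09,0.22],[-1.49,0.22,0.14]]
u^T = [[0.59,  -1.49], [-0.09,  0.22], [0.22,  0.14]]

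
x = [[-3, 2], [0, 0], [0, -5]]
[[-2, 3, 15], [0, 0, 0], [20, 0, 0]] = x @ [[-2, -1, -5], [-4, 0, 0]]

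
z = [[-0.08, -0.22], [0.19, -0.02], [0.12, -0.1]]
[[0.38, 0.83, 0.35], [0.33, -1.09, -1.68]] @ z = [[0.17,  -0.14], [-0.44,  0.12]]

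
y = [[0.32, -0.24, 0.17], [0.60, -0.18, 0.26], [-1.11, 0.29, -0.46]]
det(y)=0.001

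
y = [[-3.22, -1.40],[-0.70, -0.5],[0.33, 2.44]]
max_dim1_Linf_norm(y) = 3.22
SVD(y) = [[-0.87, 0.46], [-0.22, 0.02], [0.45, 0.89]] @ diag([3.9242292580448876, 1.9316637208128293]) @ [[0.79,  0.62], [-0.62,  0.79]]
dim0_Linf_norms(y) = [3.22, 2.44]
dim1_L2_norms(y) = [3.51, 0.86, 2.46]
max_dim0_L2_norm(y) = 3.31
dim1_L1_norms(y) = [4.62, 1.2, 2.77]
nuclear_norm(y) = 5.86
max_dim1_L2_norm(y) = 3.51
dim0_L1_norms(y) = [4.25, 4.34]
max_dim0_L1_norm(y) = 4.34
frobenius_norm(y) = 4.37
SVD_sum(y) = [[-2.68, -2.09], [-0.68, -0.53], [1.39, 1.09]] + [[-0.54, 0.69], [-0.02, 0.03], [-1.06, 1.35]]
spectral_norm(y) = 3.92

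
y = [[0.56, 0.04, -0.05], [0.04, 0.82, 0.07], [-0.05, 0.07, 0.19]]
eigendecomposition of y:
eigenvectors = [[-0.14, 0.98, 0.13], [0.12, -0.11, 0.99], [-0.98, -0.15, 0.1]]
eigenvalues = [0.17, 0.56, 0.83]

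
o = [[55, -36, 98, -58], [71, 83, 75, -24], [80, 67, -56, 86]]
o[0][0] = 55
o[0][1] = -36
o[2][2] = -56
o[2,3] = 86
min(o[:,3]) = -58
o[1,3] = -24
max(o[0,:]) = 98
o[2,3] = 86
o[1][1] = 83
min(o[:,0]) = 55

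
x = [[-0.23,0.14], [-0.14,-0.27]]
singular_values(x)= [0.31, 0.27]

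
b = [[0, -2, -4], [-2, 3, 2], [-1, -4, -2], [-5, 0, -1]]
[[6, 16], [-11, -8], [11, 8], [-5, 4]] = b@[[1, 0], [-3, 0], [0, -4]]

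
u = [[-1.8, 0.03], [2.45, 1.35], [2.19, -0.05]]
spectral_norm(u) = 3.85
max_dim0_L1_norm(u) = 6.44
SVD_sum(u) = [[-1.69, -0.41],[2.62, 0.64],[2.06, 0.50]] + [[-0.11, 0.44], [-0.17, 0.71], [0.13, -0.55]]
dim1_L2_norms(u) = [1.8, 2.8, 2.19]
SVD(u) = [[-0.45,-0.44], [0.7,-0.71], [0.55,0.55]] @ diag([3.847136008246863, 1.0315253433873532]) @ [[0.97, 0.24],[0.24, -0.97]]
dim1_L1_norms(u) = [1.83, 3.8, 2.24]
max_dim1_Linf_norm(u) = 2.45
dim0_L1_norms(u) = [6.44, 1.43]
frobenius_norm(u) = 3.98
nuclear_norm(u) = 4.88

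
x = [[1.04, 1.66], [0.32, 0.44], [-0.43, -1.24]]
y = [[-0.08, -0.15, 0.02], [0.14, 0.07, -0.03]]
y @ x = [[-0.14, -0.22], [0.18, 0.30]]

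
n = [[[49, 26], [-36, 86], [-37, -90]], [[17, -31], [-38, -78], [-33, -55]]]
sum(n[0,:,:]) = -2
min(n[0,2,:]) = -90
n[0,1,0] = -36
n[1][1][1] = -78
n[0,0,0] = 49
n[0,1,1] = 86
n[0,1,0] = -36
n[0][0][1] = 26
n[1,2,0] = -33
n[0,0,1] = 26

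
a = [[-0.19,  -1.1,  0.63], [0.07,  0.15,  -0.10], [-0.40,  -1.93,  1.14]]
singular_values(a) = [2.62, 0.05, 0.0]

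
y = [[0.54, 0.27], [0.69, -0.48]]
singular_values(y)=[0.91, 0.49]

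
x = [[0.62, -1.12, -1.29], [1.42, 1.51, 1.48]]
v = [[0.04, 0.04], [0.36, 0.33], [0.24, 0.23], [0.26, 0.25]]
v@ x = [[0.08,0.02,0.01], [0.69,0.1,0.02], [0.48,0.08,0.03], [0.52,0.09,0.03]]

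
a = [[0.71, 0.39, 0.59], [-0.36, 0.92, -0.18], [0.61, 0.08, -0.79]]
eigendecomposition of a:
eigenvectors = [[(0.33+0j), -0.01+0.67j, -0.01-0.67j], [(-0.03+0j), -0.71+0.00j, (-0.71-0j)], [-0.94+0.00j, (0.02+0.23j), 0.02-0.23j]]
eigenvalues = [(-1+0j), (0.92+0.4j), (0.92-0.4j)]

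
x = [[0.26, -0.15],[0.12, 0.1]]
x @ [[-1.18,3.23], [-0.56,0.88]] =[[-0.22, 0.71], [-0.2, 0.48]]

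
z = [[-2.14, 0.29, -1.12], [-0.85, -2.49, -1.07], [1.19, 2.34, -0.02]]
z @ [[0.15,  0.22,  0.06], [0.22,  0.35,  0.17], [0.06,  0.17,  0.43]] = [[-0.32, -0.56, -0.56], [-0.74, -1.24, -0.93], [0.69, 1.08, 0.46]]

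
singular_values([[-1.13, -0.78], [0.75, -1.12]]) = [1.38, 1.34]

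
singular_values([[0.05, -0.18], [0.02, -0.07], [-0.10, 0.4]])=[0.46, 0.0]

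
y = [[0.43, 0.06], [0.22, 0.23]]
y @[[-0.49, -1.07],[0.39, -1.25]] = [[-0.19, -0.54], [-0.02, -0.52]]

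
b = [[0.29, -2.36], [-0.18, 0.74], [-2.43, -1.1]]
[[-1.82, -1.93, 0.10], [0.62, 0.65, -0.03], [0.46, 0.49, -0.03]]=b@[[-0.51, -0.54, 0.03], [0.71, 0.75, -0.04]]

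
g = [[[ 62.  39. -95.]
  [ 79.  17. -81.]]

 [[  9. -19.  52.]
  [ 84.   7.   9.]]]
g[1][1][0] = 84.0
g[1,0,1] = -19.0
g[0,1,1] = 17.0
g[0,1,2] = -81.0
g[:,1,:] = [[79.0, 17.0, -81.0], [84.0, 7.0, 9.0]]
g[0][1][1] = 17.0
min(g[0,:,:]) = -95.0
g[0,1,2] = -81.0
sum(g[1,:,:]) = 142.0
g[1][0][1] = -19.0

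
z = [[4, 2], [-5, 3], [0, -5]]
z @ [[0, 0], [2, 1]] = [[4, 2], [6, 3], [-10, -5]]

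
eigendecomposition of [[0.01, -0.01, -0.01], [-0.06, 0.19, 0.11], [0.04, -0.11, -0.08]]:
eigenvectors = [[-0.03, 0.96, 0.15], [0.89, 0.2, -0.42], [-0.46, 0.20, 0.89]]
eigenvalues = [0.14, 0.01, -0.02]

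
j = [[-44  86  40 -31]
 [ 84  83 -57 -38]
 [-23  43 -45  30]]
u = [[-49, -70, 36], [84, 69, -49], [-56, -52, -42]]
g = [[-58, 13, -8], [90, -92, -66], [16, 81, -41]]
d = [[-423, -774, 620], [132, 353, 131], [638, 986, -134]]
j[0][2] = 40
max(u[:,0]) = 84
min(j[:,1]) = 43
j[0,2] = 40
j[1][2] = -57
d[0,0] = -423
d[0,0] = -423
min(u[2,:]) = -56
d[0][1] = -774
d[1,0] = 132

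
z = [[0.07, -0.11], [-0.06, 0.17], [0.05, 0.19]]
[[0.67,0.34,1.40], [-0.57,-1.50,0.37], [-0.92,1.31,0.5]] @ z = [[0.10, 0.25],[0.07, -0.12],[-0.12, 0.42]]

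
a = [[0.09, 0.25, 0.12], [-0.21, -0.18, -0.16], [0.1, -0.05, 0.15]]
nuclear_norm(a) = 0.67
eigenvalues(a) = [(-0.06+0.14j), (-0.06-0.14j), (0.18+0j)]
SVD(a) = [[-0.64, -0.5, 0.58], [0.73, -0.16, 0.66], [-0.24, 0.85, 0.47]] @ diag([0.431214174999754, 0.18272064575997174, 0.05260704223143913]) @ [[-0.54, -0.65, -0.53],[0.41, -0.76, 0.51],[-0.73, 0.06, 0.68]]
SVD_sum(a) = [[0.15,0.18,0.15],[-0.17,-0.21,-0.17],[0.06,0.07,0.05]] + [[-0.04, 0.07, -0.05], [-0.01, 0.02, -0.02], [0.06, -0.12, 0.08]] + [[-0.02, 0.0, 0.02], [-0.03, 0.00, 0.02], [-0.02, 0.0, 0.02]]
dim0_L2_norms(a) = [0.25, 0.31, 0.25]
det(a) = 0.00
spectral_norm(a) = 0.43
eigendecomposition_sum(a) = [[0.04+0.10j, 0.12+0.05j, 0.06+0.02j], [-0.08-0.01j, -0.08+0.06j, (-0.03+0.03j)], [-0.00-0.05j, (-0.05-0.04j), (-0.02-0.02j)]] + [[(0.04-0.1j), 0.12-0.05j, (0.06-0.02j)], [(-0.08+0.01j), -0.08-0.06j, -0.03-0.03j], [-0.00+0.05j, -0.05+0.04j, (-0.02+0.02j)]] + [[0.00+0.00j, 0.00-0.00j, (0.01-0j)], [(-0.05-0j), (-0.02+0j), -0.09+0.00j], [0.11+0.00j, (0.05-0j), (0.2-0j)]]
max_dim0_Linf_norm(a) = 0.25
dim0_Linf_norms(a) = [0.21, 0.25, 0.16]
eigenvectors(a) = [[0.75+0.00j, (0.75-0j), 0.03+0.00j], [-0.28+0.48j, (-0.28-0.48j), (-0.42+0j)], [(-0.34-0.12j), -0.34+0.12j, (0.91+0j)]]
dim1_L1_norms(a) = [0.46, 0.55, 0.3]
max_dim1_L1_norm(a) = 0.55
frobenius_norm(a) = 0.47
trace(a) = 0.06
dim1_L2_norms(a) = [0.29, 0.32, 0.19]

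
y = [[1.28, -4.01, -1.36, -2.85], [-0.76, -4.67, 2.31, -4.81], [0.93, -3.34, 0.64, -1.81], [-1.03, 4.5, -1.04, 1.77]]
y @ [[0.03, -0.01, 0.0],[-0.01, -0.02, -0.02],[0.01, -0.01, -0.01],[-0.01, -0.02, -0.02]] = [[0.09, 0.14, 0.15],[0.1, 0.17, 0.17],[0.09, 0.09, 0.1],[-0.10, -0.1, -0.12]]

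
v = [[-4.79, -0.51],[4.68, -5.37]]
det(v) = 28.11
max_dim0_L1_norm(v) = 9.47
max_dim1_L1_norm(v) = 10.05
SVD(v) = [[-0.46, 0.89], [0.89, 0.46]] @ diag([7.80949278840883, 3.599350273006293]) @ [[0.81, -0.58], [-0.58, -0.81]]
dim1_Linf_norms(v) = [4.79, 5.37]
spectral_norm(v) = 7.81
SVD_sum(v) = [[-2.94,2.09], [5.64,-4.02]] + [[-1.85,-2.60], [-0.96,-1.35]]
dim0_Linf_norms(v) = [4.79, 5.37]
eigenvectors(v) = [[0.06+0.31j, (0.06-0.31j)], [0.95+0.00j, 0.95-0.00j]]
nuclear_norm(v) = 11.41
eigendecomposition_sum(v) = [[-2.39+1.24j, (-0.26-0.85j)], [2.34+7.83j, -2.68+0.27j]] + [[(-2.4-1.24j), -0.26+0.85j], [(2.34-7.83j), (-2.68-0.27j)]]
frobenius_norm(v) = 8.60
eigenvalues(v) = [(-5.08+1.52j), (-5.08-1.52j)]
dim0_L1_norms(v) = [9.47, 5.88]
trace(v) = -10.16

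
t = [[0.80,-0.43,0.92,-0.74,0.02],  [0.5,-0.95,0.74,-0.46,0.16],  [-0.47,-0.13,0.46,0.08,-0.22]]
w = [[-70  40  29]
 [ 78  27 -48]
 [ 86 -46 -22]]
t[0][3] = -0.738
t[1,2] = 0.742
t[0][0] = 0.798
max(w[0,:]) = 40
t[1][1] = -0.947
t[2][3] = 0.083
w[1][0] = 78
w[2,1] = -46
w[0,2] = 29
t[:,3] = [-0.738, -0.456, 0.083]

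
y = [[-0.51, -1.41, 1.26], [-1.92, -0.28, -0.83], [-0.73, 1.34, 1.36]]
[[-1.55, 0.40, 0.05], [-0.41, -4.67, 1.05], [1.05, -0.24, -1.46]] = y @ [[0.12,2.01,-0.19], [0.96,-0.11,-0.54], [-0.11,1.01,-0.64]]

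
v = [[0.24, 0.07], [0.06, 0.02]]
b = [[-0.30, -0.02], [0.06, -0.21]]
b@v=[[-0.07, -0.02], [0.0, 0.0]]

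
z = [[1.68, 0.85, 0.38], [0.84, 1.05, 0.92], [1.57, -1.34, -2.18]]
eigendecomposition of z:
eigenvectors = [[0.80, 0.03, 0.24], [0.59, 0.3, -0.74], [0.1, -0.95, 0.62]]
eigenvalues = [2.35, -1.81, 0.01]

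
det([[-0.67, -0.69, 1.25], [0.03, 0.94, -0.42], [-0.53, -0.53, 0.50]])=0.294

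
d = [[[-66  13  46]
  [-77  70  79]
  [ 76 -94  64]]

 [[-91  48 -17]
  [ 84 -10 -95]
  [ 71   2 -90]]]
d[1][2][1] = 2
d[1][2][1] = 2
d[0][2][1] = -94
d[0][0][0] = -66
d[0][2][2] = 64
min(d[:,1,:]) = -95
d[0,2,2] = 64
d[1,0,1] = 48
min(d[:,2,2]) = -90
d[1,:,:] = [[-91, 48, -17], [84, -10, -95], [71, 2, -90]]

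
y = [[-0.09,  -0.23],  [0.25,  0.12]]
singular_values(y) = [0.35, 0.13]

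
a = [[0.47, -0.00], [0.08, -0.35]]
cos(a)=[[0.89, 0.00], [-0.00, 0.94]]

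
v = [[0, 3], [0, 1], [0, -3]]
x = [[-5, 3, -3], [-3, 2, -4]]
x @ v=[[0, -3], [0, 5]]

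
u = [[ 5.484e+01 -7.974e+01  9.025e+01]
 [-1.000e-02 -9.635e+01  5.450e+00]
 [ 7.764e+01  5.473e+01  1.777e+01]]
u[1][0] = -0.01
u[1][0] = -0.01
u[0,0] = 54.84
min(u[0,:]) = -79.74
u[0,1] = -79.74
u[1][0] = -0.01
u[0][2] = 90.25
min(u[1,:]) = -96.35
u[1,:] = [-0.01, -96.35, 5.45]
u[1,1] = -96.35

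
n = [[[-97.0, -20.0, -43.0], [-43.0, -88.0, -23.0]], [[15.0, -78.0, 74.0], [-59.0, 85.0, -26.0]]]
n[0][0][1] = -20.0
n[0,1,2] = -23.0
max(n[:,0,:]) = 74.0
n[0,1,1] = -88.0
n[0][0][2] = -43.0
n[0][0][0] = -97.0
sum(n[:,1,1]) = -3.0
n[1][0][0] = 15.0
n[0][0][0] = -97.0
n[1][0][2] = 74.0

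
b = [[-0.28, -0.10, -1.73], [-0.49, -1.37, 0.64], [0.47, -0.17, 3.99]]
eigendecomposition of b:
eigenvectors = [[0.12, 0.91, -0.39],[0.99, -0.39, 0.15],[0.02, -0.12, 0.91]]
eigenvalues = [-1.42, -0.0, 3.76]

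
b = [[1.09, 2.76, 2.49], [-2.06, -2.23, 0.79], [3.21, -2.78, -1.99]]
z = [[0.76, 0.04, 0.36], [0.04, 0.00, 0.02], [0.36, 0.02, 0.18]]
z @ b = [[1.9, 1.01, 1.21], [0.11, 0.05, 0.06], [0.93, 0.45, 0.55]]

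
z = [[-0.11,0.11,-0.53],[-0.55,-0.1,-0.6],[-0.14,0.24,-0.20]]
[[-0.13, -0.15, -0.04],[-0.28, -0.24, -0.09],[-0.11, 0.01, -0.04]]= z @ [[0.39, 0.01, 0.14],[-0.13, 0.32, -0.07],[0.13, 0.34, 0.03]]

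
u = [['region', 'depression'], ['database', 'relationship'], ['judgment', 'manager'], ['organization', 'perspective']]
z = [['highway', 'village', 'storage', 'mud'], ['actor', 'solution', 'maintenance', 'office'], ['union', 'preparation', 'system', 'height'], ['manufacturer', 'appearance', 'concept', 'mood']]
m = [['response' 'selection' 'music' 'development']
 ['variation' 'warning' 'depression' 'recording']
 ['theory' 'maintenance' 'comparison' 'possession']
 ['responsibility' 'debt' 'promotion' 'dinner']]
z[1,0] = 'actor'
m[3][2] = 'promotion'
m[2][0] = 'theory'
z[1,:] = ['actor', 'solution', 'maintenance', 'office']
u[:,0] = ['region', 'database', 'judgment', 'organization']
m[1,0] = 'variation'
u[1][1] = 'relationship'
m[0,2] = 'music'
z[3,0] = 'manufacturer'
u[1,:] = ['database', 'relationship']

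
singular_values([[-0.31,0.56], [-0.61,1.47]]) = [1.71, 0.07]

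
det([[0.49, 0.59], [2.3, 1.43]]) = -0.656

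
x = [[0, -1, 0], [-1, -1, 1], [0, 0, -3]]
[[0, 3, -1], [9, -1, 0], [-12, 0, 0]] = x @ [[-5, 4, -1], [0, -3, 1], [4, 0, 0]]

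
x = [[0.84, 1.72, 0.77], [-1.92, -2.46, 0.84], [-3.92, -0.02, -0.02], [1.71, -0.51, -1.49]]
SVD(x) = [[-0.24, 0.56, -0.37],  [0.54, -0.56, -0.5],  [0.73, 0.39, 0.51],  [-0.33, -0.47, 0.59]] @ diag([5.0057943426139255, 2.768242219298373, 1.6585710761822818]) @ [[-0.94, -0.32, 0.15],[-0.28, 0.93, 0.24],[-0.21, 0.18, -0.96]]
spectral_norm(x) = 5.01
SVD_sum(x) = [[1.14, 0.39, -0.18], [-2.53, -0.86, 0.4], [-3.44, -1.17, 0.55], [1.55, 0.53, -0.25]] + [[-0.43, 1.44, 0.36], [0.43, -1.45, -0.37], [-0.30, 1.0, 0.25], [0.36, -1.21, -0.31]] + [[0.13, -0.11, 0.59],[0.18, -0.15, 0.8],[-0.18, 0.15, -0.82],[-0.21, 0.17, -0.94]]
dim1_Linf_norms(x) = [1.72, 2.46, 3.92, 1.71]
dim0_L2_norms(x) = [4.76, 3.04, 1.88]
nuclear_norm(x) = 9.43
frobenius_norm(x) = 5.96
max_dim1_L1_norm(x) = 5.22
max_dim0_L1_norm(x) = 8.39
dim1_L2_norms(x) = [2.06, 3.23, 3.92, 2.32]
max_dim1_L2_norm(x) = 3.92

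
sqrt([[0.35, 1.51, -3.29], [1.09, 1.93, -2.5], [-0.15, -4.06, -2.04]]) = [[(0.33+0.64j), (1.17+0.02j), (-0.61+0.9j)], [(0.38-0.21j), (1.34+0.55j), -0.70+0.57j], [-0.24-0.06j, (-0.86+1.06j), (0.45+1.56j)]]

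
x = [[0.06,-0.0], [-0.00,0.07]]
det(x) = 0.00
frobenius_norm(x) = 0.09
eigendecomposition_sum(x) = [[0.06, 0.00], [0.00, 0.00]] + [[0.00, 0.0],[0.0, 0.07]]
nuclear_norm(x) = 0.13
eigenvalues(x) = [0.06, 0.07]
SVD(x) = [[0.0, 1.00], [1.00, 0.0]] @ diag([0.07, 0.06]) @ [[0.0, 1.00], [1.00, 0.00]]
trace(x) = 0.13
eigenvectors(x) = [[1.0, 0.0], [0.00, 1.0]]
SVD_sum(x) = [[0.00,  0.00], [0.00,  0.07]] + [[0.06,0.0], [0.0,0.00]]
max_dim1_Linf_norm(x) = 0.07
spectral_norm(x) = 0.07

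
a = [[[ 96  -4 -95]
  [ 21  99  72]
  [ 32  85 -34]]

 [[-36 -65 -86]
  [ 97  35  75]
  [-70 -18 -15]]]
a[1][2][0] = -70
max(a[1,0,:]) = -36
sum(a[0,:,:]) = 272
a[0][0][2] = -95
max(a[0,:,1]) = 99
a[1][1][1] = 35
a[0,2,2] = -34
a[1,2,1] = -18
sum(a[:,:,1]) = 132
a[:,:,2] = [[-95, 72, -34], [-86, 75, -15]]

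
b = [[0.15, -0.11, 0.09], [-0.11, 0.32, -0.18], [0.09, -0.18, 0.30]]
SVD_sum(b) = [[0.06, -0.13, 0.12], [-0.13, 0.26, -0.24], [0.12, -0.24, 0.22]] + [[0.01,  -0.02,  -0.03], [-0.02,  0.05,  0.06], [-0.03,  0.06,  0.08]] + [[0.08, 0.04, -0.0], [0.04, 0.02, -0.00], [-0.00, -0.00, 0.00]]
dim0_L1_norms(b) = [0.35, 0.61, 0.57]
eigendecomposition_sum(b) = [[0.06, -0.13, 0.12],  [-0.13, 0.26, -0.24],  [0.12, -0.24, 0.22]] + [[0.08, 0.04, -0.00], [0.04, 0.02, -0.0], [-0.0, -0.0, 0.0]] + [[0.01, -0.02, -0.03],[-0.02, 0.05, 0.06],[-0.03, 0.06, 0.08]]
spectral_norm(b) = 0.54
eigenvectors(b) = [[0.34,-0.91,-0.25], [-0.69,-0.42,0.59], [0.64,0.02,0.77]]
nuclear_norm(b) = 0.77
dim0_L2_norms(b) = [0.21, 0.38, 0.36]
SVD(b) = [[-0.34, -0.25, 0.91], [0.69, 0.59, 0.42], [-0.64, 0.77, -0.02]] @ diag([0.5416244581220155, 0.13242581222638905, 0.09594972965159548]) @ [[-0.34,0.69,-0.64], [-0.25,0.59,0.77], [0.91,0.42,-0.02]]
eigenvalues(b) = [0.54, 0.1, 0.13]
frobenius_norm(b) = 0.57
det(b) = 0.01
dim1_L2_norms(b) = [0.21, 0.38, 0.36]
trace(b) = 0.77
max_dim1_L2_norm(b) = 0.38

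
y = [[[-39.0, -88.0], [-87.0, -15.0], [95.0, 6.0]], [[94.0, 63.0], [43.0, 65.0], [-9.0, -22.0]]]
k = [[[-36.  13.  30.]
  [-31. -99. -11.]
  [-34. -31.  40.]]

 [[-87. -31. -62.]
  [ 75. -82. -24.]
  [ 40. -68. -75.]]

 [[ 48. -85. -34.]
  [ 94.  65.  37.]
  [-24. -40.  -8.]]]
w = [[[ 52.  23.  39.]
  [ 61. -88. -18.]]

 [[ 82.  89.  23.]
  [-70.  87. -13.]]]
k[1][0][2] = -62.0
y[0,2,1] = 6.0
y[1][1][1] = 65.0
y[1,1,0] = 43.0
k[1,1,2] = -24.0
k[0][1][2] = -11.0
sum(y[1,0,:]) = 157.0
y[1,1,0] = 43.0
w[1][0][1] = 89.0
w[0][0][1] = 23.0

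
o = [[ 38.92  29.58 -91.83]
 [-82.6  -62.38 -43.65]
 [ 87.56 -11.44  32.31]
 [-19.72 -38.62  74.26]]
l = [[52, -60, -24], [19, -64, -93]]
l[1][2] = -93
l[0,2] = -24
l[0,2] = -24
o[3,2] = 74.26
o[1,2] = -43.65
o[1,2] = -43.65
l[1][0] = 19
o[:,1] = [29.58, -62.38, -11.44, -38.62]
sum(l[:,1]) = -124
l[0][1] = -60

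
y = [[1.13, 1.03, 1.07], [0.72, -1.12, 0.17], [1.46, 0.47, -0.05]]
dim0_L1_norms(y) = [3.31, 2.62, 1.29]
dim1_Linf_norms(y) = [1.13, 1.12, 1.46]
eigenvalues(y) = [2.16, -0.77, -1.43]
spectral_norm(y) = 2.26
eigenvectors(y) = [[-0.8, -0.35, 0.42], [-0.2, -0.28, -0.90], [-0.57, 0.89, -0.14]]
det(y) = 2.38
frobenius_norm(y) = 2.76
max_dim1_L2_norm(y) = 1.87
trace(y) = -0.04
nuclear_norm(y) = 4.41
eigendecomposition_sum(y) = [[1.47, 0.57, 0.76], [0.38, 0.15, 0.19], [1.05, 0.41, 0.54]] + [[-0.13,-0.10,0.22], [-0.11,-0.08,0.18], [0.34,0.24,-0.56]] + [[-0.21, 0.55, 0.09],[0.45, -1.19, -0.20],[0.07, -0.18, -0.03]]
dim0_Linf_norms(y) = [1.46, 1.12, 1.07]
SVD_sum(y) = [[1.44,  0.82,  0.65],[0.11,  0.06,  0.05],[1.12,  0.63,  0.5]] + [[-0.20, 0.33, 0.04], [0.69, -1.1, -0.14], [0.2, -0.32, -0.04]] + [[-0.11, -0.11, 0.38], [-0.07, -0.08, 0.26], [0.14, 0.15, -0.51]]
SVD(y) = [[-0.79,0.28,-0.55], [-0.06,-0.92,-0.38], [-0.61,-0.27,0.74]] @ diag([2.25505765981377, 1.4134088911196612, 0.7459157173696861]) @ [[-0.81, -0.46, -0.37], [-0.53, 0.84, 0.11], [0.26, 0.28, -0.92]]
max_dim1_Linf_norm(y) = 1.46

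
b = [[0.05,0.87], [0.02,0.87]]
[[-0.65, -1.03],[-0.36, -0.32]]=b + [[-0.70, -1.90],[-0.38, -1.19]]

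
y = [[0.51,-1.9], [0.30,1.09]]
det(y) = 1.13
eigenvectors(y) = [[0.93+0.00j, 0.93-0.00j], [-0.14-0.34j, (-0.14+0.34j)]]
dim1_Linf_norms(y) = [1.9, 1.09]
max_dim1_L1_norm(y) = 2.41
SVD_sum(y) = [[0.27, -1.93], [-0.15, 1.03]] + [[0.24, 0.03], [0.45, 0.06]]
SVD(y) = [[-0.88,0.47], [0.47,0.88]] @ diag([2.211087706853737, 0.509206394893352]) @ [[-0.14, 0.99], [0.99, 0.14]]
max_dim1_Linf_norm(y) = 1.9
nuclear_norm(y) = 2.72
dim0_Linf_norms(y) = [0.51, 1.9]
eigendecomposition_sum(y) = [[(0.25+0.51j), (-0.95+1.09j)], [(0.15-0.17j), 0.55+0.18j]] + [[(0.25-0.51j), -0.95-1.09j], [(0.15+0.17j), (0.55-0.18j)]]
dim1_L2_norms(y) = [1.97, 1.13]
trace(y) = 1.60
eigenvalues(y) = [(0.8+0.7j), (0.8-0.7j)]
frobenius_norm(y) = 2.27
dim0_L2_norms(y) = [0.59, 2.19]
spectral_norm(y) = 2.21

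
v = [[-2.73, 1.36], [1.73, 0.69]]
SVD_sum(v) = [[-2.88, 0.82], [1.42, -0.40]] + [[0.15, 0.54], [0.31, 1.09]]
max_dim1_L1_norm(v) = 4.09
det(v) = -4.24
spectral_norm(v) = 3.34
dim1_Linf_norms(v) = [2.73, 1.73]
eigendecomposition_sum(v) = [[-2.89, 0.98], [1.25, -0.42]] + [[0.16, 0.38], [0.48, 1.11]]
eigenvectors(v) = [[-0.92, -0.32], [0.40, -0.95]]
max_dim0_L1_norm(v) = 4.46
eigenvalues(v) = [-3.32, 1.28]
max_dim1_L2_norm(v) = 3.05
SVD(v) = [[-0.90,0.44], [0.44,0.90]] @ diag([3.34122902647509, 1.2679466048064945]) @ [[0.96, -0.27],[0.27, 0.96]]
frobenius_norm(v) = 3.57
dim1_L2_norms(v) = [3.05, 1.86]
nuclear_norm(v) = 4.61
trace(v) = -2.04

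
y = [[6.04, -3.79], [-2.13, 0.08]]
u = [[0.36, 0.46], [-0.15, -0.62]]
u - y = [[-5.68, 4.25], [1.98, -0.70]]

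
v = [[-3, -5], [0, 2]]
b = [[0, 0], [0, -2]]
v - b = [[-3, -5], [0, 4]]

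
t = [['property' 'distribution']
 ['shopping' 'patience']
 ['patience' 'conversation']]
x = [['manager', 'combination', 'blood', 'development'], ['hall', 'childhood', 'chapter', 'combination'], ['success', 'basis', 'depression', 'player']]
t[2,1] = 'conversation'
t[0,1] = 'distribution'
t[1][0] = 'shopping'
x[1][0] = 'hall'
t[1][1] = 'patience'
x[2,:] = ['success', 'basis', 'depression', 'player']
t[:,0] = ['property', 'shopping', 'patience']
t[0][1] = 'distribution'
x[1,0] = 'hall'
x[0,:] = ['manager', 'combination', 'blood', 'development']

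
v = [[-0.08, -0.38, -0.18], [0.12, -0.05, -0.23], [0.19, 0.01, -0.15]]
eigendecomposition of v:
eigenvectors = [[(-0.76+0j), (-0.76-0j), (0.65+0j)], [-0.20+0.40j, -0.20-0.40j, -0.50+0.00j], [0.04+0.47j, 0.04-0.47j, 0.57+0.00j]]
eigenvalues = [(-0.17+0.31j), (-0.17-0.31j), (0.06+0j)]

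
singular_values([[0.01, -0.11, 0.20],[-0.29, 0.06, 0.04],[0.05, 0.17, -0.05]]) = [0.3, 0.27, 0.11]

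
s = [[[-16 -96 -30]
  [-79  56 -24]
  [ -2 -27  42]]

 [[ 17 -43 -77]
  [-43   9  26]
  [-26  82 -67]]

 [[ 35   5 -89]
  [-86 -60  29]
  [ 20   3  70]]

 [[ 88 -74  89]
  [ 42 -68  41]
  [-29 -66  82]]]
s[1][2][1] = 82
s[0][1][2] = -24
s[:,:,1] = [[-96, 56, -27], [-43, 9, 82], [5, -60, 3], [-74, -68, -66]]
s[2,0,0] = 35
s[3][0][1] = -74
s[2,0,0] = 35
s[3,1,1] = -68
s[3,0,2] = 89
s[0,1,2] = -24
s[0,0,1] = -96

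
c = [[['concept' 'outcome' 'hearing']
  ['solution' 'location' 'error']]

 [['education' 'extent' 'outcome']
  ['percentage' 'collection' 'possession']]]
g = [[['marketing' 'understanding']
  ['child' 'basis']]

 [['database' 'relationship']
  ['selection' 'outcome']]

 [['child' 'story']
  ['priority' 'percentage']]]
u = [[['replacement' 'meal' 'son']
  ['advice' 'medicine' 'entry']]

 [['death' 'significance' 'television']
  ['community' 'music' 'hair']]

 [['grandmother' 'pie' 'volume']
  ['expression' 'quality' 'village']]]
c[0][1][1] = 'location'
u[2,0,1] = 'pie'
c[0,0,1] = 'outcome'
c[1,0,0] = 'education'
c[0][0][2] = 'hearing'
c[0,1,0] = 'solution'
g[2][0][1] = 'story'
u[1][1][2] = 'hair'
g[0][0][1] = 'understanding'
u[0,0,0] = 'replacement'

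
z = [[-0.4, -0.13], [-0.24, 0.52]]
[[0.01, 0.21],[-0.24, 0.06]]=z @ [[0.1,-0.48], [-0.42,-0.11]]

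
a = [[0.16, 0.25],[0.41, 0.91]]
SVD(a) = [[-0.28, -0.96], [-0.96, 0.28]] @ diag([1.0404730156770923, 0.041423467356289295]) @ [[-0.42, -0.91], [-0.91, 0.42]]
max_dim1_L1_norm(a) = 1.32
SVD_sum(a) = [[0.12, 0.27], [0.42, 0.91]] + [[0.04, -0.02], [-0.01, 0.00]]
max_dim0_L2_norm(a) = 0.94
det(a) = 0.04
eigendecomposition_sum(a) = [[0.04, -0.01], [-0.02, 0.01]] + [[0.12, 0.26], [0.43, 0.9]]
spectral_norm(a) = 1.04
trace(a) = 1.07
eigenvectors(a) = [[-0.90, -0.28], [0.43, -0.96]]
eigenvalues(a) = [0.04, 1.03]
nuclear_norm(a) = 1.08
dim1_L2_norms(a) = [0.3, 1.0]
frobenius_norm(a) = 1.04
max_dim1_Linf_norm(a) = 0.91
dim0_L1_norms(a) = [0.57, 1.16]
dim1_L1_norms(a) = [0.41, 1.32]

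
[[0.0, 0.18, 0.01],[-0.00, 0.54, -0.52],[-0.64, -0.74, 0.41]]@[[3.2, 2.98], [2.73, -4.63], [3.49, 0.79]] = [[0.53, -0.83], [-0.34, -2.91], [-2.64, 1.84]]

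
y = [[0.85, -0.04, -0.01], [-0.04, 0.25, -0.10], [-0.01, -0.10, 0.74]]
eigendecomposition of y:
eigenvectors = [[-0.07, -1.0, 0.02], [-0.98, 0.06, -0.19], [-0.19, 0.03, 0.98]]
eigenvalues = [0.23, 0.85, 0.76]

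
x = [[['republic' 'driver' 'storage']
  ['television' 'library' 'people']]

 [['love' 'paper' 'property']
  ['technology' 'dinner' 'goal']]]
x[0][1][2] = 'people'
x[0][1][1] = 'library'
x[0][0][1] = 'driver'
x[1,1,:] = ['technology', 'dinner', 'goal']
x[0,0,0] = 'republic'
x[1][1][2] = 'goal'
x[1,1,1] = 'dinner'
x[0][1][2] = 'people'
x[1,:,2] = ['property', 'goal']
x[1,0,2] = 'property'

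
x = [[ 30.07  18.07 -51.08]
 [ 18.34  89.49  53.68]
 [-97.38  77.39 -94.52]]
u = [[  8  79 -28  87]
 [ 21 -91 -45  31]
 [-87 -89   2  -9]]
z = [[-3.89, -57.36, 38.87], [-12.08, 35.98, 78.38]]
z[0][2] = 38.87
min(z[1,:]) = -12.08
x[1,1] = 89.49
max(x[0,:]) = 30.07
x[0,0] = 30.07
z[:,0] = [-3.89, -12.08]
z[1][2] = 78.38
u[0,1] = 79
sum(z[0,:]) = -22.380000000000003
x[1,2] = 53.68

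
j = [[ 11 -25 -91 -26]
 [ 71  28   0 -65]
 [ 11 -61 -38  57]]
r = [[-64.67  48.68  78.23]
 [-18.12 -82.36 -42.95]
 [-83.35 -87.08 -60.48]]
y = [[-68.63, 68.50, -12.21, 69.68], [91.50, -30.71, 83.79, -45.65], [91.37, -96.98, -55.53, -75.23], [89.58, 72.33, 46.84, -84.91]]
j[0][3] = -26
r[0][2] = 78.23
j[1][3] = -65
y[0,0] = -68.63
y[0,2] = -12.21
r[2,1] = -87.08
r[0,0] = -64.67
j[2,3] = 57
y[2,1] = -96.98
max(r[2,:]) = -60.48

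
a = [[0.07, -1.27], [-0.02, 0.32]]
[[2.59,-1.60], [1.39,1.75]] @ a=[[0.21, -3.8], [0.06, -1.21]]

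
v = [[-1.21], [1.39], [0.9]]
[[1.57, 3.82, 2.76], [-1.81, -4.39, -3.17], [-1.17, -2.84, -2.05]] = v @ [[-1.3, -3.16, -2.28]]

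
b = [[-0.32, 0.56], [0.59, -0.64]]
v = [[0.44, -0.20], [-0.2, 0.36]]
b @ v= [[-0.25, 0.27], [0.39, -0.35]]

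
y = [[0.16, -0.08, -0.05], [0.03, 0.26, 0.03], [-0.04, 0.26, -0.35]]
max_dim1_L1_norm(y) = 0.65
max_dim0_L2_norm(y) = 0.38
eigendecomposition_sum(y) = [[-0.0,0.01,-0.03], [0.00,-0.01,0.02], [-0.04,0.14,-0.36]] + [[0.53, 0.81, -0.0], [-0.22, -0.33, 0.00], [-0.14, -0.21, 0.0]] + [[-0.37, -0.9, -0.01], [0.25, 0.60, 0.01], [0.14, 0.33, 0.01]]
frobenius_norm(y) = 0.54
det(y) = -0.02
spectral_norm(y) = 0.46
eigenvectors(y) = [[0.09, -0.90, -0.8], [-0.05, 0.37, 0.53], [0.99, 0.24, 0.29]]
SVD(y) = [[-0.09, -0.50, -0.86], [0.37, 0.79, -0.49], [0.93, -0.36, 0.12]] @ diag([0.463377836698928, 0.2347656111923683, 0.16051818668828577]) @ [[-0.09, 0.74, -0.67],[-0.18, 0.65, 0.74],[-0.98, -0.18, -0.08]]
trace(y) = 0.07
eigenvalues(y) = [-0.37, 0.21, 0.23]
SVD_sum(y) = [[0.0, -0.03, 0.03],[-0.01, 0.13, -0.11],[-0.04, 0.32, -0.29]] + [[0.02, -0.08, -0.09], [-0.03, 0.12, 0.14], [0.02, -0.05, -0.06]] + [[0.14,0.03,0.01], [0.08,0.01,0.01], [-0.02,-0.0,-0.0]]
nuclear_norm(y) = 0.86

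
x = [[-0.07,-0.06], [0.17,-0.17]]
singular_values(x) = [0.24, 0.09]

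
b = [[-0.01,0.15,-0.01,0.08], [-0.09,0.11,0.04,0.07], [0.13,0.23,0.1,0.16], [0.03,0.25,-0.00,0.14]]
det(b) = 0.00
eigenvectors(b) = [[(0.22+0j), -0.12+0.32j, (-0.12-0.32j), 0.02+0.00j], [0.25+0.00j, -0.18-0.28j, (-0.18+0.28j), (0.47+0j)], [(0.83+0j), 0.71+0.00j, (0.71-0j), (0.25+0j)], [0.45+0.00j, (0.02+0.52j), (0.02-0.52j), (-0.85+0j)]]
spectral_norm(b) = 0.47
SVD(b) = [[0.35, -0.32, -0.33, -0.82], [0.25, -0.68, 0.68, 0.1], [0.67, 0.62, 0.39, -0.12], [0.61, -0.21, -0.52, 0.56]] @ diag([0.4653638723805443, 0.14801777735358448, 0.07567784223110716, 0.00026089371951588177]) @ [[0.17, 0.83, 0.16, 0.51], [0.94, -0.23, 0.26, -0.02], [-0.3, -0.2, 0.92, 0.14], [-0.02, -0.47, -0.24, 0.85]]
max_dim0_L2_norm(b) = 0.39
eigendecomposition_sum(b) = [[(-0.01-0j), 0.09+0.00j, (0.02-0j), 0.06+0.00j], [-0.02-0.00j, (0.11+0j), (0.02-0j), 0.07+0.00j], [-0.05-0.00j, 0.36+0.00j, (0.08-0j), 0.22+0.00j], [-0.03-0.00j, (0.2+0j), 0.04-0.00j, (0.12+0j)]] + [[0.05j, (0.03-0.02j), (-0.02+0j), (0.01-0.01j)], [(-0.04-0.03j), 0.00+0.03j, (0.01-0.01j), 0.00+0.02j], [0.09-0.04j, -0.06-0.04j, (0.01+0.03j), (-0.03-0.01j)], [0.03+0.07j, (0.03-0.05j), -0.02+0.01j, 0.01-0.02j]] + [[-0.05j, 0.03+0.02j, (-0.02-0j), 0.01+0.01j], [-0.04+0.03j, 0.00-0.03j, 0.01+0.01j, -0.02j], [0.09+0.04j, (-0.06+0.04j), (0.01-0.03j), -0.03+0.01j], [(0.03-0.07j), (0.03+0.05j), -0.02-0.01j, 0.01+0.02j]] + [[0j, -0.00-0.00j, 0j, -0.00-0.00j], [0.00+0.00j, (-0-0j), 0j, (-0-0j)], [0j, -0.00-0.00j, 0j, -0.00-0.00j], [(-0-0j), 0.00+0.00j, -0.00-0.00j, 0j]]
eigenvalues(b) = [(0.29+0j), (0.02+0.09j), (0.02-0.09j), 0j]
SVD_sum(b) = [[0.03, 0.13, 0.03, 0.08], [0.02, 0.1, 0.02, 0.06], [0.05, 0.26, 0.05, 0.16], [0.05, 0.23, 0.04, 0.14]] + [[-0.04, 0.01, -0.01, 0.00], [-0.09, 0.02, -0.03, 0.0], [0.09, -0.02, 0.02, -0.0], [-0.03, 0.01, -0.01, 0.0]] + [[0.01, 0.01, -0.02, -0.0], [-0.02, -0.01, 0.05, 0.01], [-0.01, -0.01, 0.03, 0.00], [0.01, 0.01, -0.04, -0.01]] + [[0.0, 0.00, 0.0, -0.00], [-0.00, -0.0, -0.00, 0.00], [0.00, 0.0, 0.0, -0.00], [-0.00, -0.0, -0.00, 0.00]]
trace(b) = 0.34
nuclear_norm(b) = 0.69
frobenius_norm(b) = 0.49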